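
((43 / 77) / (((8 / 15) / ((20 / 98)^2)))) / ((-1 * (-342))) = 5375 / 42151956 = 0.00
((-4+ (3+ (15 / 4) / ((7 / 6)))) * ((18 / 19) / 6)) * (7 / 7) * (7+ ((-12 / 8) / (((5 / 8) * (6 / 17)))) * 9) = -25203 / 1330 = -18.95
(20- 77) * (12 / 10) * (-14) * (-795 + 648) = -703836 / 5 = -140767.20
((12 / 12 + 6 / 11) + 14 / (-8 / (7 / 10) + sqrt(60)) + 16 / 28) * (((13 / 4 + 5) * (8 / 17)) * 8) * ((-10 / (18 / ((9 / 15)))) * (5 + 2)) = 31760 / 2941 + 422576 * sqrt(15) / 14705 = 122.10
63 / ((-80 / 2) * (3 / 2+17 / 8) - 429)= -0.11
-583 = -583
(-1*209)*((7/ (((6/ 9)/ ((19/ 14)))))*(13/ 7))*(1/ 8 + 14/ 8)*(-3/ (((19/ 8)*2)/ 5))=1833975/ 56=32749.55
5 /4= 1.25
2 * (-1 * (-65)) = 130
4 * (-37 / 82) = -74 / 41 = -1.80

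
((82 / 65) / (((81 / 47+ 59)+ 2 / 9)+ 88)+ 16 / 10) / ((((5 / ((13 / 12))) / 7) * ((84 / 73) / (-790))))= -1674.84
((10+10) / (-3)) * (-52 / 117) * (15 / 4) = 100 / 9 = 11.11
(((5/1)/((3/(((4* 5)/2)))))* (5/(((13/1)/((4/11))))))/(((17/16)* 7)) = 16000/51051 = 0.31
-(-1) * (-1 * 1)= -1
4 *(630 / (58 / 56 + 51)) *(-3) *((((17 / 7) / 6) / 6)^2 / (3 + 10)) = -2890 / 56823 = -0.05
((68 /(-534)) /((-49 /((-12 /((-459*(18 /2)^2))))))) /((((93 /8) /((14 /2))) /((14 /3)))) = 128 /54305397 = 0.00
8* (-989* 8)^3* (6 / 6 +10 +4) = -59434700943360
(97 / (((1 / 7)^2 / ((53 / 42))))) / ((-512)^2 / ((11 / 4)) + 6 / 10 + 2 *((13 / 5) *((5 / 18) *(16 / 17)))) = 100943535 / 1604354258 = 0.06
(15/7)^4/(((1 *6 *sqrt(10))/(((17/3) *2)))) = 19125 *sqrt(10)/4802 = 12.59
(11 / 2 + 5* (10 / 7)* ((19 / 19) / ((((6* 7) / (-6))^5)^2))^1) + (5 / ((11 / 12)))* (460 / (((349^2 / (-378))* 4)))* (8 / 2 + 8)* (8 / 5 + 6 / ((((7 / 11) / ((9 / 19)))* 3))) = -6710092746834048903 / 100671276592891774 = -66.65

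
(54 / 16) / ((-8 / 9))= -243 / 64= -3.80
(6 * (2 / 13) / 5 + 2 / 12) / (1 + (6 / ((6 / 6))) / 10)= 137 / 624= 0.22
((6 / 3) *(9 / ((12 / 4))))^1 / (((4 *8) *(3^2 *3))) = 1 / 144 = 0.01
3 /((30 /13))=13 /10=1.30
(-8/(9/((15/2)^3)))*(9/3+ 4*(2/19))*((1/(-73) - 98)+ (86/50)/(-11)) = 1921494900/15257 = 125941.86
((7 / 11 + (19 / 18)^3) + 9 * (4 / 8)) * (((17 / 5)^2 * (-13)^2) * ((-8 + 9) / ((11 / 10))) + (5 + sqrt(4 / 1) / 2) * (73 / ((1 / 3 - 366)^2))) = 11900837313376459 / 1061515044810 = 11211.18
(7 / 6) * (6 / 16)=7 / 16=0.44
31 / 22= 1.41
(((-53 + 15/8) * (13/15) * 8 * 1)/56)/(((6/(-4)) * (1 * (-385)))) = -0.01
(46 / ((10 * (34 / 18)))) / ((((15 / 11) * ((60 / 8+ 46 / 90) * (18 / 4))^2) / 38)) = 461472 / 8837297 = 0.05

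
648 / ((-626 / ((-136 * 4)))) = 176256 / 313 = 563.12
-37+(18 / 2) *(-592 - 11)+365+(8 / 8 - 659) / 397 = -2024961 / 397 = -5100.66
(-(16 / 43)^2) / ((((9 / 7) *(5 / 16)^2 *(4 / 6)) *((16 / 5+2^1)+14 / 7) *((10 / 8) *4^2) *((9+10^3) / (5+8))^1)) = -186368 / 1259307675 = -0.00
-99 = -99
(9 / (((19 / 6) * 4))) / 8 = 27 / 304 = 0.09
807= 807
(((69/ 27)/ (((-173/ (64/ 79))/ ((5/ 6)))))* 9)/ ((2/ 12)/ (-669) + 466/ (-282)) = 0.05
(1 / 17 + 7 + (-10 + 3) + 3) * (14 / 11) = 728 / 187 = 3.89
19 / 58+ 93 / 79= 6895 / 4582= 1.50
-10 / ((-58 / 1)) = 5 / 29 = 0.17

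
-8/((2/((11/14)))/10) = -220/7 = -31.43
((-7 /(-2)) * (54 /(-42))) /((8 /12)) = -27 /4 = -6.75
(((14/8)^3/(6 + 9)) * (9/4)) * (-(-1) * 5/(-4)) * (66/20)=-33957/10240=-3.32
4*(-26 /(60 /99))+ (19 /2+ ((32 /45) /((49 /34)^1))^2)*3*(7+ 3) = 39124397 /324135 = 120.70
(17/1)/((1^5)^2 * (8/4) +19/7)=119/33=3.61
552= 552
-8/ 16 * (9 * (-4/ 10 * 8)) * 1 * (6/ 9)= 48/ 5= 9.60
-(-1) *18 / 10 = 9 / 5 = 1.80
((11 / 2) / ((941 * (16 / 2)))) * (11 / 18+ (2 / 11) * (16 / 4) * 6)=985 / 271008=0.00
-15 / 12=-5 / 4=-1.25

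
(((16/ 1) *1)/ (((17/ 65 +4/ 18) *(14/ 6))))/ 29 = 28080/ 57449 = 0.49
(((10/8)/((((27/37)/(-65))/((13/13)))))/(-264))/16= 12025/456192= 0.03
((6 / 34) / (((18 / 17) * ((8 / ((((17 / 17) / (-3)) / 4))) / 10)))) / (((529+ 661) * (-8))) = 1 / 548352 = 0.00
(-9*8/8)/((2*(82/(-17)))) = 153/164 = 0.93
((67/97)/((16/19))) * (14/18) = 8911/13968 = 0.64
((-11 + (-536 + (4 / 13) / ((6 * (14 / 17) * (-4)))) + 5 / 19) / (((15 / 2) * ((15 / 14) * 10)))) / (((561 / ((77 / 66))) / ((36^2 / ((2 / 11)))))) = -158816266 / 1574625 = -100.86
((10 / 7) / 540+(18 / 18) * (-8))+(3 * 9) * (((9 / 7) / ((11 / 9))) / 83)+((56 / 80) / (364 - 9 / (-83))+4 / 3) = -6.32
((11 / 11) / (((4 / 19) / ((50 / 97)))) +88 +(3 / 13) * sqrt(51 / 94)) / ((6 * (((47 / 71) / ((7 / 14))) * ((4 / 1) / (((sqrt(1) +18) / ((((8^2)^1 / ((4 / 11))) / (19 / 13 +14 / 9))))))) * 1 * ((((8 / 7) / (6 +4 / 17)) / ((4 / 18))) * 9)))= 176669087 * sqrt(4794) / 52113652411392 +1033337489863 / 8273362166784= 0.13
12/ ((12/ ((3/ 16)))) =3/ 16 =0.19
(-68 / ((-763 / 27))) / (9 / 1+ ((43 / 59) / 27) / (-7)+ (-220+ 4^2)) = -731187 / 59254798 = -0.01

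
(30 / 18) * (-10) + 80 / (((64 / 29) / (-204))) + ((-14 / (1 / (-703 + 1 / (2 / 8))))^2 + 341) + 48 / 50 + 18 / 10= 95758728.09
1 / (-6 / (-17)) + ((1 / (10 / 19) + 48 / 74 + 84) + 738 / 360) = 202979 / 2220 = 91.43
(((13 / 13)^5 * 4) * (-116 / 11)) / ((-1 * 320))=29 / 220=0.13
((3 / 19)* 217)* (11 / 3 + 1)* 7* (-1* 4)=-85064 / 19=-4477.05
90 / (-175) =-18 / 35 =-0.51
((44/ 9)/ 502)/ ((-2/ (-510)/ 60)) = 37400/ 251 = 149.00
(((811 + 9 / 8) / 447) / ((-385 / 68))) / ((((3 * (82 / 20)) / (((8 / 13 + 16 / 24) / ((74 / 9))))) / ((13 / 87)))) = -2761225 / 4542585201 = -0.00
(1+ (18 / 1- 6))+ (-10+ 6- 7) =2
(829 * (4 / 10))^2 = 2748964 / 25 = 109958.56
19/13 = 1.46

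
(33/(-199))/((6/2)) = -11/199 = -0.06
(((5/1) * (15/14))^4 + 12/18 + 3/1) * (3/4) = 95344451/153664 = 620.47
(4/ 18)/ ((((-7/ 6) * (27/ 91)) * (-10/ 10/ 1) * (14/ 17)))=442/ 567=0.78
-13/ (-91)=1/ 7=0.14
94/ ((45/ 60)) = 376/ 3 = 125.33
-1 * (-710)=710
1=1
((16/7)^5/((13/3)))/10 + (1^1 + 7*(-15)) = -112042456/1092455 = -102.56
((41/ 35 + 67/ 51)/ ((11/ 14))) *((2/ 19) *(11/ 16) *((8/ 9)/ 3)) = 8872/ 130815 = 0.07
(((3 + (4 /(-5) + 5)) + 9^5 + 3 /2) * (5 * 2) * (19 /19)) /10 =590577 /10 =59057.70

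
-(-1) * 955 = 955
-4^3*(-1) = 64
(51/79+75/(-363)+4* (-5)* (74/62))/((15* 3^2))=-2314528/13334805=-0.17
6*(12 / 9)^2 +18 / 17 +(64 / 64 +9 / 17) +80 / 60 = 14.59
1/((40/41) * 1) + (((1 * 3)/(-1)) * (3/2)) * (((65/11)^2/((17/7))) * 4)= -21209663/82280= -257.77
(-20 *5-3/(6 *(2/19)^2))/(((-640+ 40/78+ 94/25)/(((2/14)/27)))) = 41925/34710704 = 0.00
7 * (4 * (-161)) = -4508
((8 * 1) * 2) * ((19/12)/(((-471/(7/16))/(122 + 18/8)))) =-66101/22608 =-2.92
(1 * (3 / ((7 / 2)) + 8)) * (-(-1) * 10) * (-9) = -5580 / 7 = -797.14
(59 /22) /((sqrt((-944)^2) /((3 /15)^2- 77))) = -481 /2200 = -0.22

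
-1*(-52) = 52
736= 736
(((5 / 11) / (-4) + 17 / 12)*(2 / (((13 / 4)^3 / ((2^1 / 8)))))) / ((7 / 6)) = 2752 / 169169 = 0.02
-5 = -5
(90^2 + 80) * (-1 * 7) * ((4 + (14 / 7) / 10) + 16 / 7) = -371372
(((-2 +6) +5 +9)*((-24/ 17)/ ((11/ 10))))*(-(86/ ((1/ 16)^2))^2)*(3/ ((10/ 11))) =628176715776/ 17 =36951571516.24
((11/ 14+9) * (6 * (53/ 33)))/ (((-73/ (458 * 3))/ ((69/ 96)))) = -114731061/ 89936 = -1275.70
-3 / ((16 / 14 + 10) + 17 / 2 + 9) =-42 / 401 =-0.10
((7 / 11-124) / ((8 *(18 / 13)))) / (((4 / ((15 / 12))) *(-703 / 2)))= 88205 / 8908416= 0.01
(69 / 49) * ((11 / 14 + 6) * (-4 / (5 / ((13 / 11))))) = -9.03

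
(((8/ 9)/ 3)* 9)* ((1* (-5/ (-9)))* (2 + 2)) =160/ 27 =5.93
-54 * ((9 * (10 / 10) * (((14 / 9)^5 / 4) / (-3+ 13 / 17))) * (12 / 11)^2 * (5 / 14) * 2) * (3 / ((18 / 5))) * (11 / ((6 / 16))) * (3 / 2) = 261228800 / 16929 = 15430.85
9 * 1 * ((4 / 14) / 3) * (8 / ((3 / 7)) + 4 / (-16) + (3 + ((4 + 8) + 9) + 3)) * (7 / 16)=545 / 32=17.03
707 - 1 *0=707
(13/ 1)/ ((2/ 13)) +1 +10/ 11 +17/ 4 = 3989/ 44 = 90.66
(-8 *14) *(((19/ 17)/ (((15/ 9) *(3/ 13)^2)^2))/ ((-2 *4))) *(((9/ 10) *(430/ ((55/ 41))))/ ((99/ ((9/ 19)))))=2741.63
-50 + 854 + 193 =997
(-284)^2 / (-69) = -80656 / 69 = -1168.93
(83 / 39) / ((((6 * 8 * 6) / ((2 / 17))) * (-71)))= -83 / 6778512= -0.00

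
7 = 7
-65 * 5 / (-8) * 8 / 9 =325 / 9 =36.11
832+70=902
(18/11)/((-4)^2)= 9/88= 0.10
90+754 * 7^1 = 5368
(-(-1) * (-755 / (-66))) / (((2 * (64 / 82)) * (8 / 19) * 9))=588145 / 304128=1.93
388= 388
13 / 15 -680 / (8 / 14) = -1189.13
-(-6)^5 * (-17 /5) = -132192 /5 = -26438.40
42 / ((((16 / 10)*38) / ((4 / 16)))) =0.17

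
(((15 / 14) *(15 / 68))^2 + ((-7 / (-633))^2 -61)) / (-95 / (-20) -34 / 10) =-45.14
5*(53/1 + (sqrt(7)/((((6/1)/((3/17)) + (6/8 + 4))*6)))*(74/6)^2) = 2738*sqrt(7)/837 + 265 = 273.65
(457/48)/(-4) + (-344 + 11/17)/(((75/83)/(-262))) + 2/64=8123418053/81600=99551.69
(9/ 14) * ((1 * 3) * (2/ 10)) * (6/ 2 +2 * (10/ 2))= 5.01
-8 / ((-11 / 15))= 120 / 11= 10.91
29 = 29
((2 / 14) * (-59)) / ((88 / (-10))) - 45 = -44.04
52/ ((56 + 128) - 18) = 26/ 83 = 0.31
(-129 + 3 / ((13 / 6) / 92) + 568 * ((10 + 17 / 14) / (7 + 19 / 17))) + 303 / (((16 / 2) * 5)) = 198575777 / 251160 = 790.63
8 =8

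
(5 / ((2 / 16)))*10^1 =400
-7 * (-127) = 889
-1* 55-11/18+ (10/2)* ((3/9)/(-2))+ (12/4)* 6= -346/9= -38.44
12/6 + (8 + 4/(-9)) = 86/9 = 9.56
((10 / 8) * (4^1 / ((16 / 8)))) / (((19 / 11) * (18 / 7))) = 385 / 684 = 0.56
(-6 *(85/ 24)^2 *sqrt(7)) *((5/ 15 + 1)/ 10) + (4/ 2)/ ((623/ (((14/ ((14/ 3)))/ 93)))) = 2/ 19313 -1445 *sqrt(7)/ 144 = -26.55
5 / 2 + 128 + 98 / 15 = 4111 / 30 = 137.03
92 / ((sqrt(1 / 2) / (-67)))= -8717.21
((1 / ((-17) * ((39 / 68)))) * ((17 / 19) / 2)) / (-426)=17 / 157833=0.00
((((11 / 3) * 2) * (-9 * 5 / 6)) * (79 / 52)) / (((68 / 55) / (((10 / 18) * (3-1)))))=-1194875 / 15912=-75.09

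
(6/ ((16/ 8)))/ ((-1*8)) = -3/ 8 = -0.38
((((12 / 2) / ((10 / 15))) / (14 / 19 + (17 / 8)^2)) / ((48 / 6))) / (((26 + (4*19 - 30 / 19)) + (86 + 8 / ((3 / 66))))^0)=456 / 2129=0.21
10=10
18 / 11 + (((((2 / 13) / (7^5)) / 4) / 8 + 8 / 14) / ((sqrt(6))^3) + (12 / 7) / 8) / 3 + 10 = 1997633 * sqrt(6) / 377552448 + 1803 / 154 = 11.72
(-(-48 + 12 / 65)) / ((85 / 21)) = 11.81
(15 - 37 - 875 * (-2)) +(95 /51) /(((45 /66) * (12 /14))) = 794615 /459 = 1731.19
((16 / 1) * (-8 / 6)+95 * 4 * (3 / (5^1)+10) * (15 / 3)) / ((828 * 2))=15089 / 1242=12.15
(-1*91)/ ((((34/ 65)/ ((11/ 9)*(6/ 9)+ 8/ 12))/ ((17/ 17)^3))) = -118300/ 459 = -257.73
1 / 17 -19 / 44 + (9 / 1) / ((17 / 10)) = 3681 / 748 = 4.92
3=3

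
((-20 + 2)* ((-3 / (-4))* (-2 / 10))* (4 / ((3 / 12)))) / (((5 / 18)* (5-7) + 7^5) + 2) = 0.00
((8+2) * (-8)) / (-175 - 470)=16 / 129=0.12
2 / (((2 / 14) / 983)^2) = 94696322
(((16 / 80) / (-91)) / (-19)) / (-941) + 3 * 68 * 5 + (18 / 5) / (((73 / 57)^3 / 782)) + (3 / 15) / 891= 6654987890272771898 / 2819687022066915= 2360.19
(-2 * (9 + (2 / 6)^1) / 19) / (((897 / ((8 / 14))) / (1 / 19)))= -32 / 971451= -0.00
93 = 93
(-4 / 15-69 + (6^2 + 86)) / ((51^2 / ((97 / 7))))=10961 / 39015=0.28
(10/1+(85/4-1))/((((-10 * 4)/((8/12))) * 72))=-121/17280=-0.01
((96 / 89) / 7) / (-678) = -16 / 70399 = -0.00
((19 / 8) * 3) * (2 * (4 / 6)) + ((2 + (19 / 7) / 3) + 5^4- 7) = 26477 / 42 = 630.40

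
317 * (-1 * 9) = -2853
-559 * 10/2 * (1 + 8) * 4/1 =-100620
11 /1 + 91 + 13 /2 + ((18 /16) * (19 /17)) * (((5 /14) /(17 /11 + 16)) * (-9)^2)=40632517 /367472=110.57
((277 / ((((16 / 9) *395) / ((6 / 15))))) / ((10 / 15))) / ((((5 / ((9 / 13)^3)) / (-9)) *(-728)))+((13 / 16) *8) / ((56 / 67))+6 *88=535.78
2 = 2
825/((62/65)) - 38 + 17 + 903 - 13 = 107503/62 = 1733.92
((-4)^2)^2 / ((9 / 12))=1024 / 3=341.33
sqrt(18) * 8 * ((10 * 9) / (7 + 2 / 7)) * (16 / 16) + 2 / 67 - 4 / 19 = -230 / 1273 + 5040 * sqrt(2) / 17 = 419.09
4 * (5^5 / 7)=12500 / 7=1785.71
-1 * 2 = -2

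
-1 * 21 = -21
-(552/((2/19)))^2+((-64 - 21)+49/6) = -164997677/6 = -27499612.83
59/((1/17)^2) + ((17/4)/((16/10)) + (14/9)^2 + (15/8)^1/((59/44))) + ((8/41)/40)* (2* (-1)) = 534755607499/31350240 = 17057.46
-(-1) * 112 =112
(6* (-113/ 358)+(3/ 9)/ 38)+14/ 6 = 3049/ 6802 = 0.45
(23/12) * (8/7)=46/21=2.19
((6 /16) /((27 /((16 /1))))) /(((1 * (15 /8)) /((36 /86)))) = 32 /645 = 0.05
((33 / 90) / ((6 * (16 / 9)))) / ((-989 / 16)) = -0.00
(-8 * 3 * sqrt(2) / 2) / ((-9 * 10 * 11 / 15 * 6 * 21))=sqrt(2) / 693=0.00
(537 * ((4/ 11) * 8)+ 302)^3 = 8622691714216/ 1331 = 6478355908.50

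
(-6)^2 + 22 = 58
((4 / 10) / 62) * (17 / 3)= 17 / 465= 0.04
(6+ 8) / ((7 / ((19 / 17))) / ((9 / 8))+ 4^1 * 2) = 1197 / 1160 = 1.03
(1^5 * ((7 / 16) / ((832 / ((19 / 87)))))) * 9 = 0.00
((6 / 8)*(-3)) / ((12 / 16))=-3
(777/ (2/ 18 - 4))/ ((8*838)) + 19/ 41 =595921/ 1374320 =0.43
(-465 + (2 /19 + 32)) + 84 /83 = -681079 /1577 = -431.88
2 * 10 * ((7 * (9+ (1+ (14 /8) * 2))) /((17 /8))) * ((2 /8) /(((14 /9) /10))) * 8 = 194400 /17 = 11435.29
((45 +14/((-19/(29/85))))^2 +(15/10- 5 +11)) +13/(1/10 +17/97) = 2865205040399/1392792150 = 2057.17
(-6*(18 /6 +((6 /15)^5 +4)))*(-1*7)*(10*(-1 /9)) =-613396 /1875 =-327.14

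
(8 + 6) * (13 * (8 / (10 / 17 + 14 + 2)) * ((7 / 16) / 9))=10829 / 2538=4.27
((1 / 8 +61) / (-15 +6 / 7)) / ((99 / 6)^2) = -1141 / 71874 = -0.02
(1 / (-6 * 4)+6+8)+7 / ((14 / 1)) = 347 / 24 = 14.46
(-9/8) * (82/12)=-123/16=-7.69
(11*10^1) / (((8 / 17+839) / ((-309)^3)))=-3866007.02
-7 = -7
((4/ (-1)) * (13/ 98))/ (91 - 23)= -13/ 1666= -0.01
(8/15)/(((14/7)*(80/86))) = 43/150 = 0.29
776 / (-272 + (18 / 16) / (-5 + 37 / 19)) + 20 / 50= -1547562 / 631895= -2.45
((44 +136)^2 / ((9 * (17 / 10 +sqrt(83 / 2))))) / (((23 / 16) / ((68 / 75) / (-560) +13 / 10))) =-29665408 / 207207 +8725120 * sqrt(166) / 207207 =399.36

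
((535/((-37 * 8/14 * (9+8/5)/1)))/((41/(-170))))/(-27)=-1591625/4341654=-0.37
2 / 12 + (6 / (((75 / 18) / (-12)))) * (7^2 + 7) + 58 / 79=-11456333 / 11850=-966.78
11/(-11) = -1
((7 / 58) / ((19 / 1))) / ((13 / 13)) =7 / 1102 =0.01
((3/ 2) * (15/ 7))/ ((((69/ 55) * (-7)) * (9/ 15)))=-1375/ 2254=-0.61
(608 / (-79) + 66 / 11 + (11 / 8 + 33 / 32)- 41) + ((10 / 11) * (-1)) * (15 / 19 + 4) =-23587757 / 528352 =-44.64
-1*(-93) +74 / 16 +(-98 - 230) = -1843 / 8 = -230.38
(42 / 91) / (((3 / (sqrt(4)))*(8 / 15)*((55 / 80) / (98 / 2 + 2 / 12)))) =5900 / 143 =41.26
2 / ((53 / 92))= 184 / 53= 3.47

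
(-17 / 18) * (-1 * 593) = 10081 / 18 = 560.06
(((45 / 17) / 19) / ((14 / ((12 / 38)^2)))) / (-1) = -810 / 816221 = -0.00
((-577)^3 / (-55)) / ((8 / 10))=192100033 / 44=4365909.84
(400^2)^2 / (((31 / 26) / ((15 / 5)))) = 1996800000000 / 31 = 64412903225.81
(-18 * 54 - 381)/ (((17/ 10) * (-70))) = 1353/ 119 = 11.37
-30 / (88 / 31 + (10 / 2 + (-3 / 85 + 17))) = -79050 / 65357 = -1.21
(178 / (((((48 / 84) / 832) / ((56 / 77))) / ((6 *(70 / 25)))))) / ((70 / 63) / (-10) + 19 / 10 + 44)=241145856 / 3487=69155.68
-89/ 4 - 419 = -1765/ 4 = -441.25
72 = 72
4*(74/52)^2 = 1369/169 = 8.10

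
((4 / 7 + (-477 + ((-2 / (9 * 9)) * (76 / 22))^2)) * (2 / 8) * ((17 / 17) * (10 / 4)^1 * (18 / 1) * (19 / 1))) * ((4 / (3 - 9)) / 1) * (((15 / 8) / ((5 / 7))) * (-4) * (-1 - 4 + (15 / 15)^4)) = 251517506785 / 88209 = 2851381.46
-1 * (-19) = 19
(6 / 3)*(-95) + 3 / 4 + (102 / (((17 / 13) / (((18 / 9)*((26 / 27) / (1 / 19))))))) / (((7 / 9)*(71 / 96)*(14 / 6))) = 26958973 / 13916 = 1937.26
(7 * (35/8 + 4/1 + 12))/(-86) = -1141/688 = -1.66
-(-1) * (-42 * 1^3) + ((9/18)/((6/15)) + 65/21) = -3163/84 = -37.65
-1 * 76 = -76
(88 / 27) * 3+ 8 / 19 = 1744 / 171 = 10.20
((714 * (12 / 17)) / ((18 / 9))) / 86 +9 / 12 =633 / 172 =3.68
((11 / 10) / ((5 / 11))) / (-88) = -11 / 400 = -0.03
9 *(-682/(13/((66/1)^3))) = -1764650448/13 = -135742342.15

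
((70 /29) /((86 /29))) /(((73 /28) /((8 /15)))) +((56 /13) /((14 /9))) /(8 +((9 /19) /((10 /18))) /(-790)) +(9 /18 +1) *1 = 295834463089 /146983304598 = 2.01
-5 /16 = -0.31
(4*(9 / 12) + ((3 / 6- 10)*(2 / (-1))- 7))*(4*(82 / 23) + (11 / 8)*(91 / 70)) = 88587 / 368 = 240.73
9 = 9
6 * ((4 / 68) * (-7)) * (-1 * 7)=294 / 17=17.29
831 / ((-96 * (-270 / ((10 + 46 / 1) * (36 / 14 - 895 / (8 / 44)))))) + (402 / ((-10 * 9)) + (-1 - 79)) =-19261931 / 2160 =-8917.56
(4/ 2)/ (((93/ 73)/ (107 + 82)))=9198/ 31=296.71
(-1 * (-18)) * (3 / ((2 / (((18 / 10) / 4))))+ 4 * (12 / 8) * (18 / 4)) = 9963 / 20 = 498.15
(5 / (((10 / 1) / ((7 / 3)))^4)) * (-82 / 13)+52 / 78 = 603559 / 1053000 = 0.57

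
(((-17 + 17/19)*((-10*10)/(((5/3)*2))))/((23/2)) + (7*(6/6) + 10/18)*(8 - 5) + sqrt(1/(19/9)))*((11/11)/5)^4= 3*sqrt(19)/11875 + 84796/819375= 0.10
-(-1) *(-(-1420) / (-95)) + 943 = 17633 / 19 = 928.05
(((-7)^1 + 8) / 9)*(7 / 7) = 1 / 9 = 0.11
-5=-5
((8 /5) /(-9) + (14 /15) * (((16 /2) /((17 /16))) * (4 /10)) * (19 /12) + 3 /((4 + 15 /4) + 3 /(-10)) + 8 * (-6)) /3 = -14.44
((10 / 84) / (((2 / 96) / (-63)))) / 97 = -360 / 97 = -3.71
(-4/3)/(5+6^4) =-0.00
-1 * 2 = -2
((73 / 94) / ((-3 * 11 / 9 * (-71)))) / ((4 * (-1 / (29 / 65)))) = -6351 / 19087640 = -0.00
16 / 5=3.20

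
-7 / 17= -0.41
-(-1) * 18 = 18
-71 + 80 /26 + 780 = 9257 /13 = 712.08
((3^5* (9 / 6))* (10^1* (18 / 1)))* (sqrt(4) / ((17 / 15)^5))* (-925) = -92171798437500 / 1419857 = -64916254.55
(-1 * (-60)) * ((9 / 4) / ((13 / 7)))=945 / 13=72.69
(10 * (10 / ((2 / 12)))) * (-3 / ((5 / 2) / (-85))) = 61200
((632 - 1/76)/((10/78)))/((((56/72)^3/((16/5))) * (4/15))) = 4096708083/32585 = 125723.74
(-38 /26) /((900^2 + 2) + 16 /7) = -133 /73710390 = -0.00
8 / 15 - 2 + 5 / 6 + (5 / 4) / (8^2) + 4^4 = 980683 / 3840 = 255.39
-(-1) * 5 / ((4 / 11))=55 / 4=13.75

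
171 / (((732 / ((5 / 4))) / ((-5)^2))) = 7125 / 976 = 7.30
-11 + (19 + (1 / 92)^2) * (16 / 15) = 73532 / 7935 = 9.27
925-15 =910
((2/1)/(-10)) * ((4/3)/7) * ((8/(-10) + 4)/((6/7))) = -32/225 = -0.14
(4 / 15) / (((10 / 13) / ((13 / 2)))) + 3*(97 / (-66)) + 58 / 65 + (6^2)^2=27772099 / 21450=1294.74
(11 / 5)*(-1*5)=-11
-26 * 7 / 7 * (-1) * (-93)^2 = 224874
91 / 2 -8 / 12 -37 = 47 / 6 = 7.83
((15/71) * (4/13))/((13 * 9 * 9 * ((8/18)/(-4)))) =-20/35997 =-0.00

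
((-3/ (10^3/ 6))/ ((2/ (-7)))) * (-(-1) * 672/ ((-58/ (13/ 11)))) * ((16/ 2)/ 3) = -91728/ 39875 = -2.30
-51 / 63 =-17 / 21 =-0.81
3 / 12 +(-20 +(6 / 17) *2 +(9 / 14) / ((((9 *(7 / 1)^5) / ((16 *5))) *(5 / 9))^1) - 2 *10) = -312353199 / 8000132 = -39.04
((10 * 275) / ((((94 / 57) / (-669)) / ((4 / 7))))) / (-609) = 69910500 / 66787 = 1046.77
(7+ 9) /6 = 8 /3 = 2.67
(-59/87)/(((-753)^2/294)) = -0.00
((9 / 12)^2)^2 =81 / 256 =0.32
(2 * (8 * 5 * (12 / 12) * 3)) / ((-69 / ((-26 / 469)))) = 2080 / 10787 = 0.19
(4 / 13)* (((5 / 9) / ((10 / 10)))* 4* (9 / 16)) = 5 / 13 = 0.38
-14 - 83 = -97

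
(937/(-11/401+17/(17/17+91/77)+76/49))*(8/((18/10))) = 5891556160/13178553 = 447.06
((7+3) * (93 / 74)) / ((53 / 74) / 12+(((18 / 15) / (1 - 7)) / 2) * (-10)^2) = -11160 / 8827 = -1.26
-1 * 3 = -3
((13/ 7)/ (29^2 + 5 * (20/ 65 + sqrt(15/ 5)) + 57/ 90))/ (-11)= -1667203590/ 8325422110313 + 9886500 * sqrt(3)/ 8325422110313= -0.00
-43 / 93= -0.46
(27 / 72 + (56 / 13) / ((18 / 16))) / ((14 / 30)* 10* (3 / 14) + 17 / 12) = 3935 / 2262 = 1.74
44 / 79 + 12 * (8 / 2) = 3836 / 79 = 48.56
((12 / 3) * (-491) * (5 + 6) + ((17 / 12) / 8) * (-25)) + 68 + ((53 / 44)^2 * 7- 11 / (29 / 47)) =-7258778539 / 336864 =-21548.10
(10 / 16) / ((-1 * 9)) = -5 / 72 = -0.07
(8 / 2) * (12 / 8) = 6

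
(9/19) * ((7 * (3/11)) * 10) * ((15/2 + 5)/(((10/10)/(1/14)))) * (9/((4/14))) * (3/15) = 42525/836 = 50.87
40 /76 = 0.53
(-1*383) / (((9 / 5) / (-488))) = 934520 / 9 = 103835.56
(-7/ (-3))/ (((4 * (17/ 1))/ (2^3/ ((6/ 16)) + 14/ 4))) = 1043/ 1224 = 0.85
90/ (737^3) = 90/ 400315553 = 0.00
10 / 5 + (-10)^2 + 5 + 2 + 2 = 111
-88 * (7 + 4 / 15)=-9592 / 15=-639.47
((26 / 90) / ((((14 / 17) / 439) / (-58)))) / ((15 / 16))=-45016816 / 4725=-9527.37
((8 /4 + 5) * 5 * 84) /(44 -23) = 140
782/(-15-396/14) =-5474/303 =-18.07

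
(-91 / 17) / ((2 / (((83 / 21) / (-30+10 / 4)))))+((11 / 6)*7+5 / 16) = 607249 / 44880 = 13.53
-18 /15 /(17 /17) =-6 /5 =-1.20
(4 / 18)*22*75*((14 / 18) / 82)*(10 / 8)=9625 / 2214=4.35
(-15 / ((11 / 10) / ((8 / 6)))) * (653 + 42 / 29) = -11899.06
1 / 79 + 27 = 2134 / 79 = 27.01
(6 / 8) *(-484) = -363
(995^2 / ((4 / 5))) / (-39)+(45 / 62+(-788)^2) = 2849434819 / 4836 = 589213.16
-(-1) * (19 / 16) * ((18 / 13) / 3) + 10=10.55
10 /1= 10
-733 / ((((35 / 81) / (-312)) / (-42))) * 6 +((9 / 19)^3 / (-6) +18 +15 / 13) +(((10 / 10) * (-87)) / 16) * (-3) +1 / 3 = -133375471.42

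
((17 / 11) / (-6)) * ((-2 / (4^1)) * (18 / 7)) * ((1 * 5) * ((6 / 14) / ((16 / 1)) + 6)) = 9.98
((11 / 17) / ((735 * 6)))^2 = 121 / 5620500900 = 0.00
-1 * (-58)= 58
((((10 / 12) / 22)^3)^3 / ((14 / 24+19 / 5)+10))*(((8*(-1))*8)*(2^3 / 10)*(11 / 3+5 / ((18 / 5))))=-177734375 / 61521578555728034304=-0.00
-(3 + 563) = -566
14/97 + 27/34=3095/3298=0.94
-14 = -14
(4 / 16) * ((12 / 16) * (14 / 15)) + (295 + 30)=13007 / 40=325.18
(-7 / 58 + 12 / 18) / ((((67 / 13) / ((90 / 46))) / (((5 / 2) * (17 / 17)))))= 92625 / 178756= 0.52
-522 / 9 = -58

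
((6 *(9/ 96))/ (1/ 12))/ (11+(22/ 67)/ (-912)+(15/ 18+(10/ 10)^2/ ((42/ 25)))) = 1443582/ 2657947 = 0.54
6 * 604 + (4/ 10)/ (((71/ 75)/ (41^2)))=307734/ 71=4334.28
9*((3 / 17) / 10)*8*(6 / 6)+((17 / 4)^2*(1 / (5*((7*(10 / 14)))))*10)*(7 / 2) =36119 / 1360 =26.56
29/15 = 1.93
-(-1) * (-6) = -6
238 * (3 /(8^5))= 357 /16384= 0.02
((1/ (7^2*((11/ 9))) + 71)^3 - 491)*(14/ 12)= 417284.67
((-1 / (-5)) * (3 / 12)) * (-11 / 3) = -11 / 60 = -0.18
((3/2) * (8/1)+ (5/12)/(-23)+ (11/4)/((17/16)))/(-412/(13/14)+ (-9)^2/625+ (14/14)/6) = -555449375/16903365574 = -0.03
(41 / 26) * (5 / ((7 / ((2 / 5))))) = 0.45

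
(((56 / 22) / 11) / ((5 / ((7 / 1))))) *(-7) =-1372 / 605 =-2.27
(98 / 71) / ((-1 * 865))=-0.00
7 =7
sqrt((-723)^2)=723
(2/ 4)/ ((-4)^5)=-0.00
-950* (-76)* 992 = 71622400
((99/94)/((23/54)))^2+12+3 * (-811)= -2821941252/1168561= -2414.89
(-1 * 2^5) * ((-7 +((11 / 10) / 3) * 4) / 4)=44.27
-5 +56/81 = -349/81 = -4.31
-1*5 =-5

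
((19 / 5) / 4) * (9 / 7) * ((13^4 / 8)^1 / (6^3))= 20.19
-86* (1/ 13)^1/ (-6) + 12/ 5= 683/ 195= 3.50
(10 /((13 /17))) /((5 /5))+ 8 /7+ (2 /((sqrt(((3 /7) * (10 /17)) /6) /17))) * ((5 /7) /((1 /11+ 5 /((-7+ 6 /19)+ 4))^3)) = 1294 /91 - 3001494177 * sqrt(595) /3437377244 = -7.08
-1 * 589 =-589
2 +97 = 99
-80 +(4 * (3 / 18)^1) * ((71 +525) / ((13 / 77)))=88664 / 39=2273.44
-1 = -1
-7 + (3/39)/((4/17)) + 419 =21441/52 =412.33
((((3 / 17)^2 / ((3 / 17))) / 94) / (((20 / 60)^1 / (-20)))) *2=-180 / 799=-0.23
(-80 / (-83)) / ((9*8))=10 / 747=0.01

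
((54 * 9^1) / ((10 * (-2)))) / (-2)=243 / 20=12.15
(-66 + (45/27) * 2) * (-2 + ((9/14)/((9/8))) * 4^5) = -767416/21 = -36543.62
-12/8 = -1.50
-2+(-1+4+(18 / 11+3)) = 62 / 11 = 5.64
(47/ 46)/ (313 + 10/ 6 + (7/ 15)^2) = 10575/ 3259054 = 0.00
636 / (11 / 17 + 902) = 3604 / 5115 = 0.70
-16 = -16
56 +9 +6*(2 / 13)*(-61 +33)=39.15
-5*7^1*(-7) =245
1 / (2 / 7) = 7 / 2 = 3.50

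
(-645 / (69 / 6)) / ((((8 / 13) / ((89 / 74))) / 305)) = -227610825 / 6808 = -33432.85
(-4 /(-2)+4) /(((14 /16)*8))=6 /7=0.86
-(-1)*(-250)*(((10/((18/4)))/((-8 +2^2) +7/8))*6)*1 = 3200/3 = 1066.67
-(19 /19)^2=-1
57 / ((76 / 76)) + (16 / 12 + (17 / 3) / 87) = 15242 / 261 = 58.40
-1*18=-18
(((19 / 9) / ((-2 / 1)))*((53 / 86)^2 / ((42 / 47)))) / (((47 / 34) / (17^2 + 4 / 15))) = -3936805073 / 41935320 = -93.88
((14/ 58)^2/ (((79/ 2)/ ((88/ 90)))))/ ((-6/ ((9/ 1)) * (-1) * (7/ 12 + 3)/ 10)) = 17248/ 2856877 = 0.01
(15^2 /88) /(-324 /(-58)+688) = 6525 /1770032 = 0.00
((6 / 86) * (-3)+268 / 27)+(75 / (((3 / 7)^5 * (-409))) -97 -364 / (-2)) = 116860757 / 1424547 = 82.03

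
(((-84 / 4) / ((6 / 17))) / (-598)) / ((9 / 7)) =833 / 10764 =0.08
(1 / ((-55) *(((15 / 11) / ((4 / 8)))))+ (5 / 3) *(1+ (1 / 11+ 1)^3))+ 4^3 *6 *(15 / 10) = 38587273 / 66550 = 579.82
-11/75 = -0.15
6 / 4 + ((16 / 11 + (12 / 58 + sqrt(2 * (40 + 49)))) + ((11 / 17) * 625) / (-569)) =15124191 / 6171374 + sqrt(178) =15.79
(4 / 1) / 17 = 4 / 17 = 0.24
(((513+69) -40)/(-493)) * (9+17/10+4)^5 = -18601842572397/24650000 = -754638.64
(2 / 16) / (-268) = -1 / 2144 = -0.00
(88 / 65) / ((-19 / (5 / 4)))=-22 / 247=-0.09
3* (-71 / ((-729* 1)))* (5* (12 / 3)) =1420 / 243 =5.84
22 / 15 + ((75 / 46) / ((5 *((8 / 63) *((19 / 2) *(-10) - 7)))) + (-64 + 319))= 48128939 / 187680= 256.44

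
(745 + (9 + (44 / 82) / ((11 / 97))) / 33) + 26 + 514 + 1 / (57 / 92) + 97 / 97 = 1288.03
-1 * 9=-9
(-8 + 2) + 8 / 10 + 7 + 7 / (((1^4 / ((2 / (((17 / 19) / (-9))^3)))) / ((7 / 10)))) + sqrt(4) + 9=-244695907 / 24565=-9961.16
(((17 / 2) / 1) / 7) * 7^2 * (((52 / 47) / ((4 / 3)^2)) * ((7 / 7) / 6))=4641 / 752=6.17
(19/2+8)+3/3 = 37/2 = 18.50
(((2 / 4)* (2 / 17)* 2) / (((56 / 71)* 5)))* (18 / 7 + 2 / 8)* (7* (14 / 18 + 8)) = 5.17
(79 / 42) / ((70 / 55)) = 869 / 588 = 1.48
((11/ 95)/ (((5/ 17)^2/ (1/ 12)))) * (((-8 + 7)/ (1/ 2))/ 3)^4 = 12716/ 577125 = 0.02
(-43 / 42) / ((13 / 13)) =-1.02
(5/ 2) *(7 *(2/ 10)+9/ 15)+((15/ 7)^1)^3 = 5090/ 343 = 14.84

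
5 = 5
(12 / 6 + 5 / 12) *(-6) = -29 / 2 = -14.50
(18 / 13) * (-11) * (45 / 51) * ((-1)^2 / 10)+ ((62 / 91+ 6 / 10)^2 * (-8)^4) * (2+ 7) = 212999627907 / 3519425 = 60521.14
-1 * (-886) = 886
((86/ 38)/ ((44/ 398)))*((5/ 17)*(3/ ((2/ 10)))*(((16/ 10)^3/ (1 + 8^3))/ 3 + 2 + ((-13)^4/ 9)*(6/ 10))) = 3137681504459/ 18226890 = 172145.74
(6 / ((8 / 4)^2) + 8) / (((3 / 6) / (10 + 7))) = 323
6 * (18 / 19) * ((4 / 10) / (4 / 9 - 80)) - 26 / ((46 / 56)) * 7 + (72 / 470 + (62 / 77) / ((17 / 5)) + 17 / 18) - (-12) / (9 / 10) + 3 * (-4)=-94822594864831 / 433126226610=-218.93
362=362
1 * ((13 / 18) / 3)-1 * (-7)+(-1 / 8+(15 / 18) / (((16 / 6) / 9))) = 4289 / 432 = 9.93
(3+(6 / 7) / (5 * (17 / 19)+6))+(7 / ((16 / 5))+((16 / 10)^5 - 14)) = 122242559 / 69650000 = 1.76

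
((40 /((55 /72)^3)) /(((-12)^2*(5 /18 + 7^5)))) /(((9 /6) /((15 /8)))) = 93312 /2013343805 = 0.00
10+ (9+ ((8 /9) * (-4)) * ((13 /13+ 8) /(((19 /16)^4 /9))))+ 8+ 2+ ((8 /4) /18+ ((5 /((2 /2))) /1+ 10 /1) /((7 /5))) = -862109795 /8210223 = -105.00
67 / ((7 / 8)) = 76.57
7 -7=0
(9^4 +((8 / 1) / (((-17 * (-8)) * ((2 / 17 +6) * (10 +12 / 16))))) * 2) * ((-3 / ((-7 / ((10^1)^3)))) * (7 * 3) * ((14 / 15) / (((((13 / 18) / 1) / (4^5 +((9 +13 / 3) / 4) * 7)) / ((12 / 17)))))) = 6969472796160000 / 123539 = 56415162791.99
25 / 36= 0.69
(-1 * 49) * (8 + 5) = -637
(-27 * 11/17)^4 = 7780827681/83521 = 93160.14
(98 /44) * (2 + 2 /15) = 4.75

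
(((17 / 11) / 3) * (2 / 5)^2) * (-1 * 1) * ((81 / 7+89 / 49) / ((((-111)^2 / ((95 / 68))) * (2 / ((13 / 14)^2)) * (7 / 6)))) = -0.00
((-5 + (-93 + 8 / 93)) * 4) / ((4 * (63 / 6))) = -18212 / 1953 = -9.33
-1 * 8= -8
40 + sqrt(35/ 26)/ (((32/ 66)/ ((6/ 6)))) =33*sqrt(910)/ 416 + 40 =42.39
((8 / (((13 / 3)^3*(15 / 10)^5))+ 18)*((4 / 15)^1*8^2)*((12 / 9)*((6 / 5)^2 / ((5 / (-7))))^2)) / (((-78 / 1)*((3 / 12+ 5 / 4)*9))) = -57187794944 / 36147515625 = -1.58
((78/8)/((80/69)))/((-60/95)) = -17043/1280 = -13.31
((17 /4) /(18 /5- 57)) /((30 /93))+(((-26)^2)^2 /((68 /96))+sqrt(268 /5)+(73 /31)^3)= 2*sqrt(335) /5+697910267715959 /1081770792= 645162.72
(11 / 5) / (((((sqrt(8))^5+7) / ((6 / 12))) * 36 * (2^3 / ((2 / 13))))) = -77 / 612499680+44 * sqrt(2) / 19140615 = 0.00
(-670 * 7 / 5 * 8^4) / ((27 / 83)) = -318889984 / 27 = -11810740.15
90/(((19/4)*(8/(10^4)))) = 450000/19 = 23684.21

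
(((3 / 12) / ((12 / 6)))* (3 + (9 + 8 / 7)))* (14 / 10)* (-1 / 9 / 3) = -23 / 270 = -0.09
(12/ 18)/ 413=2/ 1239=0.00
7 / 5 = 1.40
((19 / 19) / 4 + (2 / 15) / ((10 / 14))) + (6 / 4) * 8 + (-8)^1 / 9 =10393 / 900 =11.55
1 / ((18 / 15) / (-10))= -25 / 3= -8.33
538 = 538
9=9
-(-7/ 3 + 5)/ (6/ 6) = -8/ 3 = -2.67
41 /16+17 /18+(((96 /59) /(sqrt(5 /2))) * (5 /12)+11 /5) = 8 * sqrt(10) /59+4109 /720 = 6.14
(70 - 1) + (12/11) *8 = 855/11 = 77.73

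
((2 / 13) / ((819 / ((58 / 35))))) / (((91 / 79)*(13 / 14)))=18328 / 62977005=0.00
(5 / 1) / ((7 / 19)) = 95 / 7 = 13.57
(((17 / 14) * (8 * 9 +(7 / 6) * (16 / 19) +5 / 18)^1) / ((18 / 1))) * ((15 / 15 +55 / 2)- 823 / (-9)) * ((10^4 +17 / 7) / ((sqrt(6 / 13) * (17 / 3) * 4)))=1262493914555 * sqrt(78) / 28957824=385044.28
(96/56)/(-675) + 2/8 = 0.25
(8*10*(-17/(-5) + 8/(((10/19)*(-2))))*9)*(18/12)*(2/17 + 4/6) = -60480/17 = -3557.65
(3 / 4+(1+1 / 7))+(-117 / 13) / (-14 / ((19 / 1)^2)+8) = 0.76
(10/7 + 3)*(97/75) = 5.73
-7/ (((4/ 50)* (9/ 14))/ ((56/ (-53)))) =68600/ 477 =143.82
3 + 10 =13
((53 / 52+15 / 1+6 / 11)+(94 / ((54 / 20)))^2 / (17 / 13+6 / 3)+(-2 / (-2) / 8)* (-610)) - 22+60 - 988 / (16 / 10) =-272.75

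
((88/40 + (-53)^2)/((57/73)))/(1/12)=4104352/95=43203.71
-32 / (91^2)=-32 / 8281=-0.00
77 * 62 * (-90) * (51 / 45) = -486948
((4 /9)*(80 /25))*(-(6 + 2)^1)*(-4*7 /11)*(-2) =-28672 /495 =-57.92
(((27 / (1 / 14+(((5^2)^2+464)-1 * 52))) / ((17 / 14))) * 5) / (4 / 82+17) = 361620 / 57509759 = 0.01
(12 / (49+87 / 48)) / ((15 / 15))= 64 / 271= 0.24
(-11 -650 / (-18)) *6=452 / 3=150.67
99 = 99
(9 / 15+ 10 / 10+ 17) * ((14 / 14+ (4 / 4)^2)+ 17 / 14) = 837 / 14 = 59.79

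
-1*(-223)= 223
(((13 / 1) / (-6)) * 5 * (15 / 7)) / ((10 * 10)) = -13 / 56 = -0.23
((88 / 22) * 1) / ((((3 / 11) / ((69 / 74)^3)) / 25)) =30113325 / 101306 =297.25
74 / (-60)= -37 / 30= -1.23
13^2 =169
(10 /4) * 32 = 80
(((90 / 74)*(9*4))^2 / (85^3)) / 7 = 104976 / 235406395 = 0.00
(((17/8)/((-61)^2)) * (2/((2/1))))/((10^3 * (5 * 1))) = 17/148840000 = 0.00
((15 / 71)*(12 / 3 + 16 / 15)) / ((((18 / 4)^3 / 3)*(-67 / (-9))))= 608 / 128439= 0.00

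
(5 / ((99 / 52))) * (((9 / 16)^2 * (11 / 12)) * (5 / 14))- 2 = -6193 / 3584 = -1.73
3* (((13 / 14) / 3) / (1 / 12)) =78 / 7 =11.14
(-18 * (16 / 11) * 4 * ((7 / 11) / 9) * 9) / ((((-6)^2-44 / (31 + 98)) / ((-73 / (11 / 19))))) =180354384 / 765325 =235.66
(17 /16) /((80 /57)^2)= 55233 /102400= 0.54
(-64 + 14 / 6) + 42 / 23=-4129 / 69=-59.84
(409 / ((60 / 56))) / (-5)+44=-2426 / 75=-32.35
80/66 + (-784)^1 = -25832/33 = -782.79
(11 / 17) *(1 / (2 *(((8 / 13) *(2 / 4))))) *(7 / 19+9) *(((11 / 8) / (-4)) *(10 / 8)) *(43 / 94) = -30099355 / 15545344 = -1.94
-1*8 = -8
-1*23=-23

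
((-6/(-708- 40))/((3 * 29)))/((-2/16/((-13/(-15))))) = -52/81345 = -0.00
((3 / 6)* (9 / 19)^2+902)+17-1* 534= 278051 / 722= 385.11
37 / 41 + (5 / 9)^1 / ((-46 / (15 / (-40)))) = 41053 / 45264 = 0.91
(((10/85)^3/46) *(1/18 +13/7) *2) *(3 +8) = 10604/7118937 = 0.00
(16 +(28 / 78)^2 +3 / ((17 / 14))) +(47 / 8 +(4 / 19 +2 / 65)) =485697041 / 19651320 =24.72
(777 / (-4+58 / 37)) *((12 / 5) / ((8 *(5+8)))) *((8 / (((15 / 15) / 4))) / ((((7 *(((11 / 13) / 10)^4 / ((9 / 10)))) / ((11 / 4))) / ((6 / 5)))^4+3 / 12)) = -8341743040909291955526111072000000 / 8840741705022964482388557507121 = -943.56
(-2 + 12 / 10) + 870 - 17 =4261 / 5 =852.20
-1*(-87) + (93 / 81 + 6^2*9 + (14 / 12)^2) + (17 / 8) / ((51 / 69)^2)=1532689 / 3672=417.40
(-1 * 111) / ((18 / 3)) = -37 / 2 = -18.50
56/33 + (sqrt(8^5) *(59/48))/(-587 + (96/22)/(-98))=56/33 - 4312 *sqrt(2)/16089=1.32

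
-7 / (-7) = 1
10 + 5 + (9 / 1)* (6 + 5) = 114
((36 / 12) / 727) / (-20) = -3 / 14540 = -0.00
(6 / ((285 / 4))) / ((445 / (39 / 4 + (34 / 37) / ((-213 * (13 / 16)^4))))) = 17539135006 / 9515647663275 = 0.00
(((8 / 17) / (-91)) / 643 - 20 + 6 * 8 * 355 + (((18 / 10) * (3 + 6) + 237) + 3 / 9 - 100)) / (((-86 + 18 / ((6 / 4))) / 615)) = -10505967659363 / 73609354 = -142725.99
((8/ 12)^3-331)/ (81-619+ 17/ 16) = 142864/ 231957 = 0.62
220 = 220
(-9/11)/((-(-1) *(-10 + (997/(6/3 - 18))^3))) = 36864/10901747263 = 0.00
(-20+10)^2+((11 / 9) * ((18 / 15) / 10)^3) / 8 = 12500033 / 125000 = 100.00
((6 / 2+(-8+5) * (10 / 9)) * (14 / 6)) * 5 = -35 / 9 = -3.89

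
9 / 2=4.50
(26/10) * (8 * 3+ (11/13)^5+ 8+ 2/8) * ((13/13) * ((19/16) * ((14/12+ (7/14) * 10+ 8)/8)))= 15678743323/87739392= 178.70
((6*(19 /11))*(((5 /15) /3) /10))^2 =0.01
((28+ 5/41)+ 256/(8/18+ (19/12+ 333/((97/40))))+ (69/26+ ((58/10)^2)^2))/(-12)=-125817162381507/1296791665000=-97.02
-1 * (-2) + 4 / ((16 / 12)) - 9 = -4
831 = 831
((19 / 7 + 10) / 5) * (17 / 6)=1513 / 210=7.20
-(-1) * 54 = 54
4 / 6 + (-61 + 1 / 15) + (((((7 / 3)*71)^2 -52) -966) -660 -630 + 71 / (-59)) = 66576712 / 2655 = 25075.97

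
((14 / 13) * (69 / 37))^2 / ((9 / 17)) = 1762628 / 231361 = 7.62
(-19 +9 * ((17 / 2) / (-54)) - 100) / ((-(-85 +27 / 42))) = -10115 / 7086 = -1.43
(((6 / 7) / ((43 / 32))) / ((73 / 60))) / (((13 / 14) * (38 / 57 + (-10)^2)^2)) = 51840 / 930440407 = 0.00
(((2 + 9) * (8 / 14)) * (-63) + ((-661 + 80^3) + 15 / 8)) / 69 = 4087559 / 552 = 7405.00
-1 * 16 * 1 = -16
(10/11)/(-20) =-1/22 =-0.05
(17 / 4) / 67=17 / 268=0.06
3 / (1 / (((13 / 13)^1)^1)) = 3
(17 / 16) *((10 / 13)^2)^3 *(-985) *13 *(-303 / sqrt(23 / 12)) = 616904.22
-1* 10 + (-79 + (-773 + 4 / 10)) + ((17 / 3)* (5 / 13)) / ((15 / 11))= -860.00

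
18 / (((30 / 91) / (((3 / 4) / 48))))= 273 / 320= 0.85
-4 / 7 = -0.57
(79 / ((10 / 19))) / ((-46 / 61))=-91561 / 460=-199.05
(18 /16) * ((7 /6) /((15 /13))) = 91 /80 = 1.14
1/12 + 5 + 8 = 157/12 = 13.08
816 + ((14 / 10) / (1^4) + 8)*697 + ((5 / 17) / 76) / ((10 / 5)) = 95192001 / 12920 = 7367.80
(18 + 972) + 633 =1623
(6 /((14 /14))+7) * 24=312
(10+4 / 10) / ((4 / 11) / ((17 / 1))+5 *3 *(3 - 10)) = -9724 / 98155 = -0.10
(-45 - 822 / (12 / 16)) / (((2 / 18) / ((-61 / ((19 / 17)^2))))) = 181032201 / 361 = 501474.24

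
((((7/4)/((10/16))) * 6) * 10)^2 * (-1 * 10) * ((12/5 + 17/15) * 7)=-6980736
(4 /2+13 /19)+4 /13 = 739 /247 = 2.99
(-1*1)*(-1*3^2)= 9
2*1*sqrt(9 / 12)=sqrt(3)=1.73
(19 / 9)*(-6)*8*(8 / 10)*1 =-1216 / 15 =-81.07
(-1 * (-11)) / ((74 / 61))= 671 / 74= 9.07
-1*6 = -6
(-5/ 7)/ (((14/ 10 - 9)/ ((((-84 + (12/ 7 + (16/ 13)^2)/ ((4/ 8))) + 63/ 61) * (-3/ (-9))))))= -2.40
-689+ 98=-591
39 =39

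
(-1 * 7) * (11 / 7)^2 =-121 / 7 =-17.29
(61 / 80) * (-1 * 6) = -183 / 40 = -4.58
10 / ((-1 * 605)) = -0.02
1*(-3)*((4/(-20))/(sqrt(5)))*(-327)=-87.74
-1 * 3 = -3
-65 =-65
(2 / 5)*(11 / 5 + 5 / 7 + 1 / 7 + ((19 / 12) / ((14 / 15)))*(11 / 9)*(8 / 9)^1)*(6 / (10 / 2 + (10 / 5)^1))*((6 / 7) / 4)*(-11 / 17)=-305624 / 1311975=-0.23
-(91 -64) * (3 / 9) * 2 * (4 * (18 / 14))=-648 / 7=-92.57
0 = 0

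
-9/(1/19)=-171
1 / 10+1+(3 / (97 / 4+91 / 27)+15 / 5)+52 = 1676703 / 29830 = 56.21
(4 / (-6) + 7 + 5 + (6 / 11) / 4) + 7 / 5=4247 / 330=12.87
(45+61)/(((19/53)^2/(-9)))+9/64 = -171503055/23104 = -7423.09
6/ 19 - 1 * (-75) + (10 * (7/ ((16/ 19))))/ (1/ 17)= 226243/ 152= 1488.44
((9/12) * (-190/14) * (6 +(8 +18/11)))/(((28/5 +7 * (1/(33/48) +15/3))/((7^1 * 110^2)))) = -13007500/49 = -265459.18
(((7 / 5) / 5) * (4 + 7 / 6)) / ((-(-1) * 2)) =217 / 300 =0.72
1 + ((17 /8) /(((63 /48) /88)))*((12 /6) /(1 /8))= 47893 /21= 2280.62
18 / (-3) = -6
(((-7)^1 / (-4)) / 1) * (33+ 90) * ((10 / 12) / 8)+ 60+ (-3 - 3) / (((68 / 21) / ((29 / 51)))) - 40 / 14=78.51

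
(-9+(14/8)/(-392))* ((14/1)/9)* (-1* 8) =2017/18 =112.06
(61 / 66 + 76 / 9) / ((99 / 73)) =135415 / 19602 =6.91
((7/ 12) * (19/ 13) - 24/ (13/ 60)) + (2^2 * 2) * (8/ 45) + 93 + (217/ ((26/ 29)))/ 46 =-275363/ 26910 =-10.23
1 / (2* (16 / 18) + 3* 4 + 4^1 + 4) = 0.05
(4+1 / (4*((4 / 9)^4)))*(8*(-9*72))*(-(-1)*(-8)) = 431608.50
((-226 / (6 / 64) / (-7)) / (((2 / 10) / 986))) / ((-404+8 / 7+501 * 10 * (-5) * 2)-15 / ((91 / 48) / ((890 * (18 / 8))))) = -11587472 / 452817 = -25.59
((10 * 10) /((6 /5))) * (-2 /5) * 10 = -1000 /3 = -333.33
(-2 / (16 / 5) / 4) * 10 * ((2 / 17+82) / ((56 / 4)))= -9.16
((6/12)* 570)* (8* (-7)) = -15960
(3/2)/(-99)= -1/66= -0.02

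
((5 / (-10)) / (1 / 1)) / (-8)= 1 / 16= 0.06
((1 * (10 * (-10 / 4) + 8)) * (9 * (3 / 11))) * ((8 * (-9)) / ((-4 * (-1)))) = 8262 / 11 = 751.09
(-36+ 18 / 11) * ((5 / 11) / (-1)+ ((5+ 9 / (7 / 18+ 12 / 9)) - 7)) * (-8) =2857680 / 3751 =761.84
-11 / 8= -1.38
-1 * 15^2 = -225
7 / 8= 0.88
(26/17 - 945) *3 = -48117/17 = -2830.41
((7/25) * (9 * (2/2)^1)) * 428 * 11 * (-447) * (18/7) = -340925112/25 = -13637004.48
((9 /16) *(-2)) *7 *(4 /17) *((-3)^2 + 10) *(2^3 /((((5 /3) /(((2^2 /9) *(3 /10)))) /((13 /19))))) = -6552 /425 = -15.42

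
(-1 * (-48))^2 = 2304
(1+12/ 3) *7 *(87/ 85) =609/ 17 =35.82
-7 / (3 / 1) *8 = -56 / 3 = -18.67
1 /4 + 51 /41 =245 /164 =1.49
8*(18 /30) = 24 /5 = 4.80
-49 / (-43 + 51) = -49 / 8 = -6.12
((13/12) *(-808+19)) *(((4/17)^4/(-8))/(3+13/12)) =328224/4092529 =0.08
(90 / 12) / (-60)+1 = 7 / 8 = 0.88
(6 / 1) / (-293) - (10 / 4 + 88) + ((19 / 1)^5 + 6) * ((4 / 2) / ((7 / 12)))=34823569405 / 4102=8489412.34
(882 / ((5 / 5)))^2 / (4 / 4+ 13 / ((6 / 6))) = 55566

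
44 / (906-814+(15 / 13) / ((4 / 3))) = 208 / 439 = 0.47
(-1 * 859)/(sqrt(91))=-859 * sqrt(91)/91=-90.05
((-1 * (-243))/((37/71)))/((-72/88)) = -21087/37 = -569.92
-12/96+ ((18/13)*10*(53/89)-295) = -2655357/9256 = -286.88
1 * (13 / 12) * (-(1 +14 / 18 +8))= -286 / 27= -10.59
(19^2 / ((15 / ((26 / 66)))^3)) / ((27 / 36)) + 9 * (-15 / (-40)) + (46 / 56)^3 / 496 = 13410046841204731 / 3961800678528000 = 3.38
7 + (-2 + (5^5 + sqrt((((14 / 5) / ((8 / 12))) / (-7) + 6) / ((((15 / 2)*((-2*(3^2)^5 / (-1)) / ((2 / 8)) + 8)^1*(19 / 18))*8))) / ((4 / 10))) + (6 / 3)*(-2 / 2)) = 3128.00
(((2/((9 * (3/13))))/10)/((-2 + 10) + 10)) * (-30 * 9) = -13/9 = -1.44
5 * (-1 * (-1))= 5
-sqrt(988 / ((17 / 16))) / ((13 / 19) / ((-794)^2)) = -95826272*sqrt(4199) / 221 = -28097343.21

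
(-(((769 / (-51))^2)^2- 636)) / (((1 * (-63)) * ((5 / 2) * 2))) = 69081032897 / 426207663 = 162.08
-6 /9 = -2 /3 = -0.67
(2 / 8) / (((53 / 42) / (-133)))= -2793 / 106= -26.35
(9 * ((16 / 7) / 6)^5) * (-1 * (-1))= 32768 / 453789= 0.07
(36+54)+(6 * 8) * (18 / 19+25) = 25374 / 19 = 1335.47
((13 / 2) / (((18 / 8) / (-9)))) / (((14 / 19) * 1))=-247 / 7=-35.29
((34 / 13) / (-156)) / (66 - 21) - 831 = -831.00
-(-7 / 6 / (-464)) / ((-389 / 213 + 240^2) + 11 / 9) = -213 / 4879425856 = -0.00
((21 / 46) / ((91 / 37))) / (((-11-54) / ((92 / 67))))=-222 / 56615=-0.00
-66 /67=-0.99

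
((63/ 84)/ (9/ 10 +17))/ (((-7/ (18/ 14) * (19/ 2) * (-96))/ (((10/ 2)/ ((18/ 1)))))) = 25/ 10665536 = 0.00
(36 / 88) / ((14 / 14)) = 9 / 22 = 0.41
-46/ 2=-23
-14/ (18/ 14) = -98/ 9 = -10.89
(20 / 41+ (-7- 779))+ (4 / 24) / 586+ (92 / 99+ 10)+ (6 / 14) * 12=-25622371729 / 33300036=-769.44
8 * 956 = 7648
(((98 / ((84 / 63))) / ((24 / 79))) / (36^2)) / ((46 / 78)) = 50323 / 158976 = 0.32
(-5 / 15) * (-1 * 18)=6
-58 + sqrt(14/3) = -58 + sqrt(42)/3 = -55.84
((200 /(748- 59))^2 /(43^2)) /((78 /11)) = 220000 /34232606031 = 0.00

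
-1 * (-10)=10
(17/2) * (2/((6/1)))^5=17/486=0.03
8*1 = 8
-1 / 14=-0.07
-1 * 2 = -2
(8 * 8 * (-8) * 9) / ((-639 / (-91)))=-46592 / 71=-656.23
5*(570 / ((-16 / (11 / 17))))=-15675 / 136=-115.26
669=669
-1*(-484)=484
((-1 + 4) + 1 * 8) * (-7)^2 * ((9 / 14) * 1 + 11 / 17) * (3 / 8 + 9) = 1772925 / 272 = 6518.11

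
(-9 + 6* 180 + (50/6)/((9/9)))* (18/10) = 9714/5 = 1942.80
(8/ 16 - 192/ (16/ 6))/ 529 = -143/ 1058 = -0.14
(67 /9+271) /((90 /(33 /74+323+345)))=12395929 /5994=2068.06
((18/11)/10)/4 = 9/220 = 0.04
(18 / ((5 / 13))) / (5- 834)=-234 / 4145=-0.06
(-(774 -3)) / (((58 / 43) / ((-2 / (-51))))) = -11051 / 493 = -22.42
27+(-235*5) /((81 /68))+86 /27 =-77455 /81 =-956.23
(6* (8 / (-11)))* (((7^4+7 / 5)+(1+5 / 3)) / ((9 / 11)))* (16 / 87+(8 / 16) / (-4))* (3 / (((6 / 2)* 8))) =-12751 / 135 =-94.45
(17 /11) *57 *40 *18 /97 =697680 /1067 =653.87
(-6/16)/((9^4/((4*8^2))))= -32/2187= -0.01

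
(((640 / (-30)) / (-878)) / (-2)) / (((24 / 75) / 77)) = -3850 / 1317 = -2.92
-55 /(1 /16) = -880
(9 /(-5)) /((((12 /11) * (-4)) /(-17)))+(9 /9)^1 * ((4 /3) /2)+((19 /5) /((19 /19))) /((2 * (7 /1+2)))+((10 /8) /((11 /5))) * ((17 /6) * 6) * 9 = 639913 /7920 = 80.80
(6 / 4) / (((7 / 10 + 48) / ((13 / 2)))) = 195 / 974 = 0.20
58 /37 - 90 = -3272 /37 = -88.43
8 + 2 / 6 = 25 / 3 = 8.33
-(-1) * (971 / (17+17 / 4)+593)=54289 / 85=638.69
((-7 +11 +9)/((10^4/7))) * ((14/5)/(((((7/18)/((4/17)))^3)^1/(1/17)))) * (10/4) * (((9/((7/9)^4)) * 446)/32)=249584888358/877335904375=0.28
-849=-849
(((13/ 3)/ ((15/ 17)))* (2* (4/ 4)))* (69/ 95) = 10166/ 1425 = 7.13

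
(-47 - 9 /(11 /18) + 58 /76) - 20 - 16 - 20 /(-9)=-356419 /3762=-94.74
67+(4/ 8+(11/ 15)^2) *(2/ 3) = 45692/ 675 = 67.69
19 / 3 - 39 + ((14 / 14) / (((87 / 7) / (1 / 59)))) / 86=-4806767 / 147146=-32.67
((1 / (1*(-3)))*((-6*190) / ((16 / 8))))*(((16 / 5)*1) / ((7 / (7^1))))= 608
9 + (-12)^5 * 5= -1244151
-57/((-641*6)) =19/1282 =0.01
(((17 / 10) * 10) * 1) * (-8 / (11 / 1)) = -136 / 11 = -12.36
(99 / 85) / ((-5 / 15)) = -3.49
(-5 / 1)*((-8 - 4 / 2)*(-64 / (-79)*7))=22400 / 79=283.54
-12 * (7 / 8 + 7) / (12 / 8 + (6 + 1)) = -11.12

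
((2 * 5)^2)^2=10000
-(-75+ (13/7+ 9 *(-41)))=442.14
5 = 5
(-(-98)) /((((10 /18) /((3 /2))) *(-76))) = -1323 /380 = -3.48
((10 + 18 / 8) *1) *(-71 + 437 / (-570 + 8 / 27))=-879.15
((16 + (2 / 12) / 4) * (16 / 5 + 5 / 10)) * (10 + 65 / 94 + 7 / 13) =39096827 / 58656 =666.54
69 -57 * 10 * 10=-5631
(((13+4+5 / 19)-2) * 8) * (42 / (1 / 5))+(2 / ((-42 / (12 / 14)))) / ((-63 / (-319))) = 1503974278 / 58653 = 25641.90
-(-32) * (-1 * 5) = -160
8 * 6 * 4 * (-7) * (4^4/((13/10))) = -264664.62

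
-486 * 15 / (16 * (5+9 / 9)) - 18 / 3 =-1311 / 16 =-81.94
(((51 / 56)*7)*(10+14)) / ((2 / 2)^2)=153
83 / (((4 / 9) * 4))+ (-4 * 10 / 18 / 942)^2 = 13422934987 / 287505936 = 46.69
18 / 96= 3 / 16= 0.19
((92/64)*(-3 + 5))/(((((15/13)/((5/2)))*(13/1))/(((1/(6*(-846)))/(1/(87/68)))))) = -667/5522688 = -0.00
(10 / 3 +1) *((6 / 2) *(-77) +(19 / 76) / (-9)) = -108121 / 108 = -1001.12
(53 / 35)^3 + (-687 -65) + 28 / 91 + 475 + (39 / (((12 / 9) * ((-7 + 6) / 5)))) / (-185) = -22473111277 / 82491500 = -272.43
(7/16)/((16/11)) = 0.30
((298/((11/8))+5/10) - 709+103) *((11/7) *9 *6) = -230931/7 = -32990.14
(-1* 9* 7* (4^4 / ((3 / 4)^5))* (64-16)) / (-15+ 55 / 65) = 47710208 / 207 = 230484.10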